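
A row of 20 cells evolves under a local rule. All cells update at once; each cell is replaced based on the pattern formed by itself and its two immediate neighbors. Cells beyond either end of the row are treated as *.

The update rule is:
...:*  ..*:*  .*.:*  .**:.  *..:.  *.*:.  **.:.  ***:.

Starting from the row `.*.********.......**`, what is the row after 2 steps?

.*.*********.......*

.*..........******..
.*.*********.......*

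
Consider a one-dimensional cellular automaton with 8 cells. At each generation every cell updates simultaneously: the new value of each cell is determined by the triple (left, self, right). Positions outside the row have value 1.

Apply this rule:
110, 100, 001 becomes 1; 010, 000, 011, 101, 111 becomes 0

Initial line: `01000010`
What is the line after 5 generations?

00100100
11011011
01001000
00110101
11010000

11010000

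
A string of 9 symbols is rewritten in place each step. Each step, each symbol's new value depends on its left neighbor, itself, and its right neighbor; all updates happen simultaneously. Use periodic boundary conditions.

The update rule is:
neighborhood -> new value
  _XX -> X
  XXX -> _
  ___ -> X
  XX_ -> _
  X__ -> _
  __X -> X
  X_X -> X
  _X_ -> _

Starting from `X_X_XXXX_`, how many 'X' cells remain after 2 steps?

_X_XX___X
X_XX__XX_
count of X: 5

5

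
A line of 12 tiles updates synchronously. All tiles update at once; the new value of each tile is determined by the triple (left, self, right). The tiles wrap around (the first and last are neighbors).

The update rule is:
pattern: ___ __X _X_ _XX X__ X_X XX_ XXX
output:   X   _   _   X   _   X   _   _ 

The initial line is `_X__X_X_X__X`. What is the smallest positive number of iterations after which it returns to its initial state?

7

iteration 1: X____X_X____
iteration 2: __XX__X__XX_
iteration 3: X_X______X__
iteration 4: _X__XXXX____
iteration 5: ____X____XXX
iteration 6: _XX___XX_X__
iteration 7: _X__X_X_X__X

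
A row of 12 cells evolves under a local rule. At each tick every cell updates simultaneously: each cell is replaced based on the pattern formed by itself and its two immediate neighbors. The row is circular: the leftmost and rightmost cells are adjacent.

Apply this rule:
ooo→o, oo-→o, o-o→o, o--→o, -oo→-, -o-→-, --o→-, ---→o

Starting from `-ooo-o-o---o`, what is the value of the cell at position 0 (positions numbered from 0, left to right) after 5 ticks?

tick 1: o-ooo-o-oo--
tick 2: -o-ooo-o-oo-
tick 3: --o-ooo-o-oo
tick 4: o--o-ooo-o-o
tick 5: oo--o-ooo-o-
position 0 holds o

o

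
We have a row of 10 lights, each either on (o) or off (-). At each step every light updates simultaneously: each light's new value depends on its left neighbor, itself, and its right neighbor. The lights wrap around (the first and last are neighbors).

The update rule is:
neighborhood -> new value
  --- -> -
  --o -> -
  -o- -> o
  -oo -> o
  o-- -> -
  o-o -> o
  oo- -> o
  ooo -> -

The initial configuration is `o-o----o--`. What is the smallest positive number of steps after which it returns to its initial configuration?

2

ooo----o--
o-o----o--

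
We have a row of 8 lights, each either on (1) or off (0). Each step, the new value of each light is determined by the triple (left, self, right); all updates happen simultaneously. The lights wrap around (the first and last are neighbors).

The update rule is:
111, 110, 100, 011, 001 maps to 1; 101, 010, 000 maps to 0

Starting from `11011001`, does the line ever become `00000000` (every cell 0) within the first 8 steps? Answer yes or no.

no

11011111
11011111  (fixed point — unchanged through step 8)
step 8 is 11011111, still not uniform 0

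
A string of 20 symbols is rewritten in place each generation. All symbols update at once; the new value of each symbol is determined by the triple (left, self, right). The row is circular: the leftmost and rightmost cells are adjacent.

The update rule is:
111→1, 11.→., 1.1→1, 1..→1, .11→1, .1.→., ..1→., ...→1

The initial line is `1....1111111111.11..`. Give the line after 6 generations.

111111111.11.1.1.11.

generation 1: .111.111111111.11.1.
generation 2: .11.111111111.11.1.1
generation 3: 11.111111111.11.1.1.
generation 4: 1.111111111.11.1.1.1
generation 5: .111111111.11.1.1.11
generation 6: 111111111.11.1.1.11.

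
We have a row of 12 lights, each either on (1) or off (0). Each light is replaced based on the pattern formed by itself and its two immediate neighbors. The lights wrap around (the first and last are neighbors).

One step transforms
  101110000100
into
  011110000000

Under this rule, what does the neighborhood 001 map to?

0

At position 8 the neighborhood is 001; the next row has 0 there.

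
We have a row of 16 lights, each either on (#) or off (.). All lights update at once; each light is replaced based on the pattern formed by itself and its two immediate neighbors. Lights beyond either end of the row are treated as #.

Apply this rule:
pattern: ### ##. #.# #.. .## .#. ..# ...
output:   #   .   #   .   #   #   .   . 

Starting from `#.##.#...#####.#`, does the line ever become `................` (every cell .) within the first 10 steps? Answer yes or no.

.##.##...####.##
##.##....###.###
#.##.....##.####
.##......#.#####
##.......#######
#........#######
.........#######
.........#######  (fixed point — unchanged through step 10)
step 10 is .........#######, still not uniform .

no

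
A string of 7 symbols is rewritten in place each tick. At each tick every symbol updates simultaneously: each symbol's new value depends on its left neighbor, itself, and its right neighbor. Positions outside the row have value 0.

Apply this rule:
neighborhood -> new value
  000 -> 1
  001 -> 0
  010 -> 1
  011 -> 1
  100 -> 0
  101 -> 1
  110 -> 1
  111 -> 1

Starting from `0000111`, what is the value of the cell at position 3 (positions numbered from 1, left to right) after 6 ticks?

1

1110111
1111111
1111111  (fixed point — unchanged through tick 6)
position 3 holds 1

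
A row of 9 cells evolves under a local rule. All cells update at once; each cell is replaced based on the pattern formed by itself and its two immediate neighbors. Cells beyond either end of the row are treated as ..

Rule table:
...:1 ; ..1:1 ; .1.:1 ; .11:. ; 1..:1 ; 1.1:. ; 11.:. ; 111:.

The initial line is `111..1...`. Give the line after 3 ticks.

...111111
111......
...111111

...111111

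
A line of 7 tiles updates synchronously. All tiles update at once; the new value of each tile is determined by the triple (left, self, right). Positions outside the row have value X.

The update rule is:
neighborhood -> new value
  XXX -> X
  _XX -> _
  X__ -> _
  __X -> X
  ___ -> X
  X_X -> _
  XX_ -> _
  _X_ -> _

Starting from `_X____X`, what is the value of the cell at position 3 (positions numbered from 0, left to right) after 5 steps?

___XXX_
_XX_X__
______X
_XXXXX_
__XXX__
position 3 holds X

X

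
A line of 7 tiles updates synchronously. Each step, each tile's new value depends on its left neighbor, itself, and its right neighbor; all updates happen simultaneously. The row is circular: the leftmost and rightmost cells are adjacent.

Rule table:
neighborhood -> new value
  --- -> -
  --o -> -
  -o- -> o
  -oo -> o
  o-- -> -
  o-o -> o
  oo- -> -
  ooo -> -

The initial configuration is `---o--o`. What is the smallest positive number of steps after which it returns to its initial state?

1

step 1: ---o--o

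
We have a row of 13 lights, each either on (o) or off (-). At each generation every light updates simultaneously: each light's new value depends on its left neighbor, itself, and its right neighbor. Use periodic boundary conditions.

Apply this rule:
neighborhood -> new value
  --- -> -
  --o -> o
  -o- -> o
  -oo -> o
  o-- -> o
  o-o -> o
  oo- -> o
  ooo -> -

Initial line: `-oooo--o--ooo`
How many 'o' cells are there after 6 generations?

oo--ooooooo-o
-oooo-----ooo
oo--oo---oo-o
-oooooo-ooooo
oo----ooo---o
-oo--oo-oo-oo
count of o: 8

8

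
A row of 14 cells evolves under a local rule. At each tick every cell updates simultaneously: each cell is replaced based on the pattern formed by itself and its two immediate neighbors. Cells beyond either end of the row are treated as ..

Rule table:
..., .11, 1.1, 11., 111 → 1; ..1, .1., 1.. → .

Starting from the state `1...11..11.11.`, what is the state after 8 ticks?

111111..11111.

..1.11..11111.
1..111..11111.
...111..11111.
11.111..11111.
111111..11111.
111111..11111.  (fixed point — unchanged through tick 8)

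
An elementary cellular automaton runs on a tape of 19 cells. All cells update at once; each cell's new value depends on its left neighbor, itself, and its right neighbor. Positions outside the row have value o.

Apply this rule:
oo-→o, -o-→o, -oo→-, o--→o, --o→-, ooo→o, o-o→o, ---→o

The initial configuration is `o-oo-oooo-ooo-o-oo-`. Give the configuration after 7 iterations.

oooooooo-oo-oooo-oo

oo-oo-oooo-ooooo-oo
ooo-oo-oooo-ooooo-o
oooo-oo-oooo-ooooo-
ooooo-oo-oooo-ooooo
oooooo-oo-oooo-oooo
ooooooo-oo-oooo-ooo
oooooooo-oo-oooo-oo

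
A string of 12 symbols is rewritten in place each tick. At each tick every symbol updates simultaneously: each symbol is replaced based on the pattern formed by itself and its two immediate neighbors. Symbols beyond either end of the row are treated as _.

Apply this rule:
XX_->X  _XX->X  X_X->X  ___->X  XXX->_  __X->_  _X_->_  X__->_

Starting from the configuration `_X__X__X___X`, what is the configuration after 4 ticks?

_________X__
XXXXXXXX___X
X______X_X__
__XXXX__X__X

__XXXX__X__X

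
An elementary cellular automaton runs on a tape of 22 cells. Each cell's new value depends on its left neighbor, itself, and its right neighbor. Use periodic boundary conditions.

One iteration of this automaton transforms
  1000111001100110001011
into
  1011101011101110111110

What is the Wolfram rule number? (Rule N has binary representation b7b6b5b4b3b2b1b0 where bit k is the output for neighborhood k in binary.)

111

position 5: 111 → 0  (bit 7 = 0)
position 0: 110 → 1  (bit 6 = 1)
position 19: 101 → 1  (bit 5 = 1)
position 1: 100 → 0  (bit 4 = 0)
position 4: 011 → 1  (bit 3 = 1)
position 18: 010 → 1  (bit 2 = 1)
position 3: 001 → 1  (bit 1 = 1)
position 2: 000 → 1  (bit 0 = 1)
bits b7..b0 = 01101111 = 111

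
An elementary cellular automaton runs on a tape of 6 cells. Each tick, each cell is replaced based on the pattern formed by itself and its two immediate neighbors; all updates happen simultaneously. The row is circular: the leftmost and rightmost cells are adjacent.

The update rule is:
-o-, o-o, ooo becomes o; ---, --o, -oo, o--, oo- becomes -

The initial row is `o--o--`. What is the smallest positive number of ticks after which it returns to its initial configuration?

o--o--

1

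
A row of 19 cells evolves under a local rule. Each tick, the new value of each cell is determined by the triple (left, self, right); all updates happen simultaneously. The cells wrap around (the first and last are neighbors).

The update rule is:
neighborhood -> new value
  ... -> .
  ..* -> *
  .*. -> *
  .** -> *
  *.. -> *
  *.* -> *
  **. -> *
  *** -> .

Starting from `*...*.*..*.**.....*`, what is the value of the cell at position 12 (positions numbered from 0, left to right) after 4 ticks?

tick 1: **.***********...**
tick 2: .***.........**.**.
tick 3: **.**.......*******
tick 4: .*****.....**......
position 12 holds *

*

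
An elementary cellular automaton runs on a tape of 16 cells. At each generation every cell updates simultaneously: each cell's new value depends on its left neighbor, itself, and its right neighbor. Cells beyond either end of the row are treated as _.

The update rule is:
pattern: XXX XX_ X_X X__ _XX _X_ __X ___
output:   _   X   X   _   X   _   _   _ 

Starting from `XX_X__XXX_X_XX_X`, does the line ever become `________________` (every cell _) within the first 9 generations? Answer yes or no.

yes

XXX___X_XX_XXXX_
X_X____XXXXX__X_
_X_____X___X____
________________
all cells are _ at generation 4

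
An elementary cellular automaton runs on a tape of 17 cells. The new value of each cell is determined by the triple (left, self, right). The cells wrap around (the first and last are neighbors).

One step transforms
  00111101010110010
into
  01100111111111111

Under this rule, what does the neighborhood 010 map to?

At position 7 the neighborhood is 010; the next row has 1 there.

1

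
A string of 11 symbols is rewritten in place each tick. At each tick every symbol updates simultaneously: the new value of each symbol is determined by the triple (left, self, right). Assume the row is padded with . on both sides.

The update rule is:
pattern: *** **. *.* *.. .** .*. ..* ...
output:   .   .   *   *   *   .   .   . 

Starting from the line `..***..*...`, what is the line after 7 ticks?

tick 1: ..*..*..*..
tick 2: ...*..*..*.
tick 3: ....*..*..*
tick 4: .....*..*..
tick 5: ......*..*.
tick 6: .......*..*
tick 7: ........*..

........*..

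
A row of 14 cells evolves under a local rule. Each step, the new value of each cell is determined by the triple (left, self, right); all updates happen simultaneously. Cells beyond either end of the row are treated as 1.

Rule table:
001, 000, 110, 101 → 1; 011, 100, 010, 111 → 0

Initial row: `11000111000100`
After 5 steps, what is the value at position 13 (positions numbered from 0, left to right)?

step 1: 01011001011001
step 2: 10101010101010
step 3: 11010101010101
step 4: 01101010101010
step 5: 10110101010101
position 13 holds 1

1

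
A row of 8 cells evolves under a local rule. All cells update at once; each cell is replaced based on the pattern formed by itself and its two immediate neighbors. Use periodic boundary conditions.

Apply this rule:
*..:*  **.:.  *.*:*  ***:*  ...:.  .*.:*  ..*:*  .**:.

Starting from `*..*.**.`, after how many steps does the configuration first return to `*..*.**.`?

*****..*
****.**.
.**.*..*
*..*****
.**.****
*..*.**.

6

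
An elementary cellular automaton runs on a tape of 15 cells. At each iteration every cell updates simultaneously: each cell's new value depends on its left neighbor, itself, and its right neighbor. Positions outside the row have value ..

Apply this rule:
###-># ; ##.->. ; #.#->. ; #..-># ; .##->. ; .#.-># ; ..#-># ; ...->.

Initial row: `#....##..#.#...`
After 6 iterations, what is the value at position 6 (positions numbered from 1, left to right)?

#

##..#..###.##..
..#####.#....#.
.#.###..##..###
##..#.##..##.#.
..###...##...##
.#.#.#.#..#.#..
position 6 holds #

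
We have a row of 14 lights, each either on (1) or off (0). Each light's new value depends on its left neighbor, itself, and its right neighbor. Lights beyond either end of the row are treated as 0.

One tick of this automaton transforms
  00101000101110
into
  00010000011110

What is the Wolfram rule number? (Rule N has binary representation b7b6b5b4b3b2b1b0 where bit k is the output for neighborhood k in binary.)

232

position 11: 111 → 1  (bit 7 = 1)
position 12: 110 → 1  (bit 6 = 1)
position 3: 101 → 1  (bit 5 = 1)
position 5: 100 → 0  (bit 4 = 0)
position 10: 011 → 1  (bit 3 = 1)
position 2: 010 → 0  (bit 2 = 0)
position 1: 001 → 0  (bit 1 = 0)
position 0: 000 → 0  (bit 0 = 0)
bits b7..b0 = 11101000 = 232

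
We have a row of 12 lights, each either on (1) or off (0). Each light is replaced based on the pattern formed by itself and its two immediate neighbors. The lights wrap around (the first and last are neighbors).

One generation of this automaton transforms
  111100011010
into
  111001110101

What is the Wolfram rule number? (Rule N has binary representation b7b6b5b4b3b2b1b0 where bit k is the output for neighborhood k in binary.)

171

position 1: 111 → 1  (bit 7 = 1)
position 3: 110 → 0  (bit 6 = 0)
position 9: 101 → 1  (bit 5 = 1)
position 4: 100 → 0  (bit 4 = 0)
position 0: 011 → 1  (bit 3 = 1)
position 10: 010 → 0  (bit 2 = 0)
position 6: 001 → 1  (bit 1 = 1)
position 5: 000 → 1  (bit 0 = 1)
bits b7..b0 = 10101011 = 171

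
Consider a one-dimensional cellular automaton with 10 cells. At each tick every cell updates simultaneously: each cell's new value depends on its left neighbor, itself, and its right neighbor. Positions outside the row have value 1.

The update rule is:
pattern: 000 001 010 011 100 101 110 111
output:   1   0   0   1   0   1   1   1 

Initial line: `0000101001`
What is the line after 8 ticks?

1111110011

tick 1: 0110010001
tick 2: 1110000101
tick 3: 1110110011
tick 4: 1111110011
tick 5: 1111110011  (fixed point — unchanged through tick 8)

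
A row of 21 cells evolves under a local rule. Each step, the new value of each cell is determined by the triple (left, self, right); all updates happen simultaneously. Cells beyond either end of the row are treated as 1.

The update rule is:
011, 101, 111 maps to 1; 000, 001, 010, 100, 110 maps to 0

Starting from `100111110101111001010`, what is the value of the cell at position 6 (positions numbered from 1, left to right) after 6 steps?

1

000111101011110000101
000111010111100000011
000110101111000000011
000101011110000000011
000010111100000000011
000001111000000000011
position 6 holds 1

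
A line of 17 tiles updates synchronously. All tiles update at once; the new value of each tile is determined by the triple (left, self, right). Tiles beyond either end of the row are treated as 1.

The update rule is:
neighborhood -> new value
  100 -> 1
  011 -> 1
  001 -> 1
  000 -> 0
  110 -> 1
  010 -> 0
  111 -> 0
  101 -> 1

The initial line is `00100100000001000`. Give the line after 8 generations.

11111100110111100

generation 1: 11011010000010101
generation 2: 01111101000101011
generation 3: 11000110101010110
generation 4: 01101111010101111
generation 5: 11111001101011000
generation 6: 00001111110111101
generation 7: 10011000011100111
generation 8: 11111100110111100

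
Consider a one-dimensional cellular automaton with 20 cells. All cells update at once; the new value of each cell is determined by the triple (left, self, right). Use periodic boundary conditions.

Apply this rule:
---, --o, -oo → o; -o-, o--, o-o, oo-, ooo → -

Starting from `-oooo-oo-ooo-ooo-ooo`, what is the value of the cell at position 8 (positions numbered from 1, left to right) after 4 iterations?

-

iteration 1: -o----o--o---o---o--
iteration 2: o--ooo--o--oo--oo--o
iteration 3: --oo---o--oo--oo--oo
iteration 4: -oo--oo--oo--oo--oo-
position 8 holds -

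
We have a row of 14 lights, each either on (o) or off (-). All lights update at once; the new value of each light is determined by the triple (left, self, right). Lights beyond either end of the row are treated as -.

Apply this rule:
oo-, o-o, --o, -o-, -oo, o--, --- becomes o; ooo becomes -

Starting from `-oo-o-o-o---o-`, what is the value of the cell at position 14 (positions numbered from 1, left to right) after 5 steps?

step 1: oooooooooooooo
step 2: o------------o
step 3: oooooooooooooo  (repeats step 1; period 2)
step 5: oooooooooooooo
position 14 holds o

o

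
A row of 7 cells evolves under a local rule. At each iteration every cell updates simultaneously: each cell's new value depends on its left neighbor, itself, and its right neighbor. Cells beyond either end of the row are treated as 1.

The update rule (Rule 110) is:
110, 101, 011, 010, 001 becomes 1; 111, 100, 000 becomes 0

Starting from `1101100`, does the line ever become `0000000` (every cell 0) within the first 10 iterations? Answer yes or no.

no

0111101
1100111
0101100
1111101
0000111
0001100
0011101
0110111
1111100
0000101
iteration 10 is 0000101, still not uniform 0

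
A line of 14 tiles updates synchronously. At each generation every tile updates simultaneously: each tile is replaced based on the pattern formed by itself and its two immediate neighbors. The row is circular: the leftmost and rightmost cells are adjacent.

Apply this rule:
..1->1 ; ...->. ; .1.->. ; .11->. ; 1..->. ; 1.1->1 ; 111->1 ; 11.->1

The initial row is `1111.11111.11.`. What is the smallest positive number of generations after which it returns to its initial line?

14

.1111.11111.11
1.1111.11111.1
11.1111.11111.
.11.1111.11111
1.11.1111.1111
11.11.1111.111
111.11.1111.11
1111.11.1111.1
11111.11.1111.
.11111.11.1111
1.11111.11.111
11.11111.11.11
111.11111.11.1
1111.11111.11.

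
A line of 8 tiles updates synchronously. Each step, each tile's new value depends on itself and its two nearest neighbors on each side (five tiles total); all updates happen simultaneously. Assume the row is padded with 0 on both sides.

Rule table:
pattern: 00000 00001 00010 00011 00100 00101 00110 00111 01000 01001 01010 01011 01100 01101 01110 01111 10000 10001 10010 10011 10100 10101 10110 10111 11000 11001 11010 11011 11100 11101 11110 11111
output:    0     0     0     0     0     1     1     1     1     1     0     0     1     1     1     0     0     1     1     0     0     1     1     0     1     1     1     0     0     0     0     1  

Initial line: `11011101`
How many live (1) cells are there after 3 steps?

4

step 1: 11001010
step 2: 11111001
step 3: 10100110
count of 1: 4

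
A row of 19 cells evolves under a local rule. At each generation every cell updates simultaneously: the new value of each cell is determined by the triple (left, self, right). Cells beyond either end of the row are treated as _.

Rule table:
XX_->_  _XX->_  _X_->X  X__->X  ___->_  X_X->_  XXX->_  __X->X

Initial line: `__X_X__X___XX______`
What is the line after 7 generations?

_XX_XXXXX_X__X_____
X_________XXXXX____
XX_______X_____X___
__X_____XXX___XXX__
_XXX___X___X_X___X_
X___X_XXX_XX_XX_XXX
XX_XX______________

XX_XX______________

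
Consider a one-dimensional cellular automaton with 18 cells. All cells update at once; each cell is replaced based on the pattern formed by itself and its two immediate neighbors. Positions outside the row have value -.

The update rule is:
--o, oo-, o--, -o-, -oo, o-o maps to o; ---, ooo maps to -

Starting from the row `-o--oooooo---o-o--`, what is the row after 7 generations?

o------oo-oooooooo

ooooo----oo-ooooo-
o---oo--ooooo---oo
oo-oooooo---oo-ooo
oooo----oo-ooooo-o
o--oo--ooooo---ooo
oooooooo---oo-oo-o
o------oo-oooooooo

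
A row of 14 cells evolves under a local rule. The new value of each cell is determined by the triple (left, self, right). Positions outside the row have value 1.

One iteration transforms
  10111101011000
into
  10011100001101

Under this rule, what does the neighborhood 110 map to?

1

At position 0 the neighborhood is 110; the next row has 1 there.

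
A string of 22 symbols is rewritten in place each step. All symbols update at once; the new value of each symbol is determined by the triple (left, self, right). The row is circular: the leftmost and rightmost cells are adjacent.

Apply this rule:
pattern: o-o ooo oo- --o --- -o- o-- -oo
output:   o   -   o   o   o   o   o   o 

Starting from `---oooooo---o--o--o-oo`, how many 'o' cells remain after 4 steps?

6

oooo----oooooooooooooo
---oooooo-------------
oooo----oooooooooooooo  (repeats step 1; period 2)
step 4: ---oooooo-------------
count of o: 6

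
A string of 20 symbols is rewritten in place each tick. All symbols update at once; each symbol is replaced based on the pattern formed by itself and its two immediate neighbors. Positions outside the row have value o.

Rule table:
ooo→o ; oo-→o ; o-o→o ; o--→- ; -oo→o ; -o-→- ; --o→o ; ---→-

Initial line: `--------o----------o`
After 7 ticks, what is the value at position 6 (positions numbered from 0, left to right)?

-

-------o----------oo
------o----------ooo
-----o----------oooo
----o----------ooooo
---o----------oooooo
--o----------ooooooo
-o----------oooooooo
position 6 holds -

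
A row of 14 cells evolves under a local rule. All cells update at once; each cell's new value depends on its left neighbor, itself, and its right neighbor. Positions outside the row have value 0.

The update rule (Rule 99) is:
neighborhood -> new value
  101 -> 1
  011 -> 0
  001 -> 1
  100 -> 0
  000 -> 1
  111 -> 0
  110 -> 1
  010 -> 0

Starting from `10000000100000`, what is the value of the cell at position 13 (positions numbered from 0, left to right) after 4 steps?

0

step 1: 00111111001111
step 2: 11000001010001
step 3: 01011110100110
step 4: 10100011001010
position 13 holds 0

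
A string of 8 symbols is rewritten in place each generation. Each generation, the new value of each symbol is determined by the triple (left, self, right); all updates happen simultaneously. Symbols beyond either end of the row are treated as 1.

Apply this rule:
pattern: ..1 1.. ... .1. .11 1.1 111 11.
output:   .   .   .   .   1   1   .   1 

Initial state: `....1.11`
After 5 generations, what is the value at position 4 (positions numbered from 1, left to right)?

.....11.
.....111
.....1..
........
........
position 4 holds .

.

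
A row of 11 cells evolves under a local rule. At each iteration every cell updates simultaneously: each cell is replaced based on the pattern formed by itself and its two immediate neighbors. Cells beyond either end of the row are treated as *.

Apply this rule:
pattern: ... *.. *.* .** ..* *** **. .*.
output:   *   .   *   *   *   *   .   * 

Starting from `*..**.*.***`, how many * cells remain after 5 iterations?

10

..**.******
.**.*******
**.********
*.*********
.**********
count of *: 10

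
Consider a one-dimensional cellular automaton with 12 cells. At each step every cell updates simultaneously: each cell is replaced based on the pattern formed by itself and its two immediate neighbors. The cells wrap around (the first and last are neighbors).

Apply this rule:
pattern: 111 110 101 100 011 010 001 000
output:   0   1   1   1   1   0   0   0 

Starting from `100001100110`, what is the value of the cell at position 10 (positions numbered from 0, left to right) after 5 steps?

010001110111
101001011101
110100110111
011010111100
011101100110
position 10 holds 1

1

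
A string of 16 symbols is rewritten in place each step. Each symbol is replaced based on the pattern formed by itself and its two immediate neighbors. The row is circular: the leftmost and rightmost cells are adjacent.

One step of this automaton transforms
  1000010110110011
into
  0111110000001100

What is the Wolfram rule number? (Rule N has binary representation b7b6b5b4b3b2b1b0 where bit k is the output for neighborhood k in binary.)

23

position 15: 111 → 0  (bit 7 = 0)
position 0: 110 → 0  (bit 6 = 0)
position 6: 101 → 0  (bit 5 = 0)
position 1: 100 → 1  (bit 4 = 1)
position 7: 011 → 0  (bit 3 = 0)
position 5: 010 → 1  (bit 2 = 1)
position 4: 001 → 1  (bit 1 = 1)
position 2: 000 → 1  (bit 0 = 1)
bits b7..b0 = 00010111 = 23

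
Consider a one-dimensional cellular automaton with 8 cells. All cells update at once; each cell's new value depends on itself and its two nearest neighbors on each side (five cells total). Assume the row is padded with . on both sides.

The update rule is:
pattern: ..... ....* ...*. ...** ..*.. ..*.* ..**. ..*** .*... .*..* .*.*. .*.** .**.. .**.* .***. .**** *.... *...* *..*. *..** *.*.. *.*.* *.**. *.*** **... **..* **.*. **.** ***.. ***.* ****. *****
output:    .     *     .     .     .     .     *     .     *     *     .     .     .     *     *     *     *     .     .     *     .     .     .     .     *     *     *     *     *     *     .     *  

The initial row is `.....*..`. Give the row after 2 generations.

generation 1: ...*..**
generation 2: .*..***.

.*..***.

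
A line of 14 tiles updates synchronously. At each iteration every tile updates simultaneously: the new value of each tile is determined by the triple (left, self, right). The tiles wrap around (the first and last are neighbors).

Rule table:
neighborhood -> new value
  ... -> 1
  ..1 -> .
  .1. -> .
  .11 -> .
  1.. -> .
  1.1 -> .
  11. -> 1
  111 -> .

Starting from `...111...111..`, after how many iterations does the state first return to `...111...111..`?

iteration 1: 11...1.1...1.1
iteration 2: .1.1.....1....
iteration 3: .....111...111
iteration 4: .111...1.1...1
iteration 5: ...1.1.....1..
iteration 6: 11.....111...1
iteration 7: .1.111...1.1..
iteration 8: .....1.1.....1
iteration 9: .111.....111..
iteration 10: ...1.111...1.1
iteration 11: .1.....1.1....
iteration 12: ...111.....111
iteration 13: .1...1.111...1
iteration 14: ...1.....1.1..
iteration 15: 11...111.....1
iteration 16: .1.1...1.111..
iteration 17: .....1.....1.1
iteration 18: .111...111....
iteration 19: ...1.1...1.111
iteration 20: .1.....1.....1
iteration 21: ...111...111..

21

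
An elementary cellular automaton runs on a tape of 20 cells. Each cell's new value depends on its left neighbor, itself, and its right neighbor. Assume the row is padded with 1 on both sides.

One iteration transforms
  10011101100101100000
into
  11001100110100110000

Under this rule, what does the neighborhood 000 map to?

0

At position 16 the neighborhood is 000; the next row has 0 there.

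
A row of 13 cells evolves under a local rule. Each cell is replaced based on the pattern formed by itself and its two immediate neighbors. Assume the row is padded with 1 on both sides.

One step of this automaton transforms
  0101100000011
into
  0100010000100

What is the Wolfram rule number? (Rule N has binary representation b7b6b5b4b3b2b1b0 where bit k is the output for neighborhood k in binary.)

22

position 12: 111 → 0  (bit 7 = 0)
position 4: 110 → 0  (bit 6 = 0)
position 0: 101 → 0  (bit 5 = 0)
position 5: 100 → 1  (bit 4 = 1)
position 3: 011 → 0  (bit 3 = 0)
position 1: 010 → 1  (bit 2 = 1)
position 10: 001 → 1  (bit 1 = 1)
position 6: 000 → 0  (bit 0 = 0)
bits b7..b0 = 00010110 = 22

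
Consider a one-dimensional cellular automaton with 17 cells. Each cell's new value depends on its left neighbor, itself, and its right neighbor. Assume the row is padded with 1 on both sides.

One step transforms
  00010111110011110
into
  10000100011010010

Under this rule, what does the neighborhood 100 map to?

1

At position 0 the neighborhood is 100; the next row has 1 there.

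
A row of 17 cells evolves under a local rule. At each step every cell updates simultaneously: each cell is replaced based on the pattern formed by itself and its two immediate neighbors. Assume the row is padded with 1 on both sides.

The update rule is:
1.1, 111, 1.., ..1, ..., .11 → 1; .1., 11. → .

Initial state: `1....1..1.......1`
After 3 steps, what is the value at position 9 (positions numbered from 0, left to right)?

step 1: .1111.11.11111111
step 2: 1111.11.111111111
step 3: 111.11.1111111111
position 9 holds 1

1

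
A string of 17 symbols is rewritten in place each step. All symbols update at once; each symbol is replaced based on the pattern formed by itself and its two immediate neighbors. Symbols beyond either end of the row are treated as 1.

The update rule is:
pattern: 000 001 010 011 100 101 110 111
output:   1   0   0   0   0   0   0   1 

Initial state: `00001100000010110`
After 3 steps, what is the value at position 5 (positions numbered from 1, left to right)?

0

01100001111000000
00001100110011110
01100000000001100
position 5 holds 0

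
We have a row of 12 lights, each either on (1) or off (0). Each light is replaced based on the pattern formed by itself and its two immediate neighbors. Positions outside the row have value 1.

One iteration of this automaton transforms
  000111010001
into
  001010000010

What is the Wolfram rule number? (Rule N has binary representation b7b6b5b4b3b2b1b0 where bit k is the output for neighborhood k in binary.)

130

position 4: 111 → 1  (bit 7 = 1)
position 5: 110 → 0  (bit 6 = 0)
position 6: 101 → 0  (bit 5 = 0)
position 0: 100 → 0  (bit 4 = 0)
position 3: 011 → 0  (bit 3 = 0)
position 7: 010 → 0  (bit 2 = 0)
position 2: 001 → 1  (bit 1 = 1)
position 1: 000 → 0  (bit 0 = 0)
bits b7..b0 = 10000010 = 130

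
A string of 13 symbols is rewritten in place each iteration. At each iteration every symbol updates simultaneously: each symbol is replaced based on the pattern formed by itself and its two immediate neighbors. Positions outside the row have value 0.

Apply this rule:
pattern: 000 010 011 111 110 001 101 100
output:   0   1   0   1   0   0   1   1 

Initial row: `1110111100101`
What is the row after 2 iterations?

0101011010111
0111100111010

0111100111010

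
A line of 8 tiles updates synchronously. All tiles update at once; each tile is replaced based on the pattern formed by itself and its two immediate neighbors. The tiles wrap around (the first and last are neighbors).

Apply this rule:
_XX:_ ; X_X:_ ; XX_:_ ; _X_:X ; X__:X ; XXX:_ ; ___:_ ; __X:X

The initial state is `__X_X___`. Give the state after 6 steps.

_XX_XX__
X_____X_
XX___XX_
__X_X___  (repeats step 0; period 4)
step 6: X_____X_

X_____X_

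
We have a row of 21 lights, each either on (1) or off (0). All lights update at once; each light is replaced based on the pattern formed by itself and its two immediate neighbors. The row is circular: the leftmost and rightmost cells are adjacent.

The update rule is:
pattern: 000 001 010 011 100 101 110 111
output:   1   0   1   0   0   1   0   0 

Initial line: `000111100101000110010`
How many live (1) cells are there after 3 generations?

5

generation 1: 110000000111010000010
generation 2: 000111110000110111011
generation 3: 010000000110001000100
count of 1: 5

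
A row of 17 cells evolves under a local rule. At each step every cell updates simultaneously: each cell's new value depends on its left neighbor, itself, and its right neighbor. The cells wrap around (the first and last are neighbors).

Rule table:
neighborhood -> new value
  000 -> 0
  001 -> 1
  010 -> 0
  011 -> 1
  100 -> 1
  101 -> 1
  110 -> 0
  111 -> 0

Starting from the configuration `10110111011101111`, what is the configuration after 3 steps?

10110110011001011

01101100110011000
11011011101110100
10110110011001011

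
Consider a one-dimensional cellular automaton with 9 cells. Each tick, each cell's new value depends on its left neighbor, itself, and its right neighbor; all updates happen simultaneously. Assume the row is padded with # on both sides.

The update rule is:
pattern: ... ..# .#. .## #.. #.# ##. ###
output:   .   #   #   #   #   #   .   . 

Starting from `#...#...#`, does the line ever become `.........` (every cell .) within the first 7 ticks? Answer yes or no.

no

tick 1: .#.###.##
tick 2: ####..##.
tick 3: ....###.#
tick 4: #..##..##
tick 5: .###.###.
tick 6: ##..##..#
tick 7: ..###.###
tick 7 is ..###.###, still not uniform .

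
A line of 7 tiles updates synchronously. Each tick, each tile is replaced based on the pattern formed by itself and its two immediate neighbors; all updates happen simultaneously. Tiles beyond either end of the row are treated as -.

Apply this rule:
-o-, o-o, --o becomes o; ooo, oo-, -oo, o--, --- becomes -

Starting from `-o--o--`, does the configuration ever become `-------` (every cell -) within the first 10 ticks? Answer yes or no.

no

tick 1: oo-oo--
tick 2: --o----
tick 3: -oo----
tick 4: o------
tick 5: o------  (fixed point — unchanged through tick 10)
tick 10 is o------, still not uniform -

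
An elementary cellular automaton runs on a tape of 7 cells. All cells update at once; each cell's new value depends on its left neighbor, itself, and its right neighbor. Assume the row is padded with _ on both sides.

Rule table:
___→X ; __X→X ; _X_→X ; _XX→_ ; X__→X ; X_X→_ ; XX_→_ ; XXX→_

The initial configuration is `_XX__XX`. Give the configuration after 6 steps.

XXX__XX

X__XX__
XXX__XX
___XX__
XXX__XX  (repeats step 2; period 2)
step 6: XXX__XX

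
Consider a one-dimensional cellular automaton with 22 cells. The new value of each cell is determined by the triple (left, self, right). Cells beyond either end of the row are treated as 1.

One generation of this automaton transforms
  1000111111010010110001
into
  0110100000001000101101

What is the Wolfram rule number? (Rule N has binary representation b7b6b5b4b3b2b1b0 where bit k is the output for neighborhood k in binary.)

position 5: 111 → 0  (bit 7 = 0)
position 0: 110 → 0  (bit 6 = 0)
position 10: 101 → 0  (bit 5 = 0)
position 1: 100 → 1  (bit 4 = 1)
position 4: 011 → 1  (bit 3 = 1)
position 11: 010 → 0  (bit 2 = 0)
position 3: 001 → 0  (bit 1 = 0)
position 2: 000 → 1  (bit 0 = 1)
bits b7..b0 = 00011001 = 25

25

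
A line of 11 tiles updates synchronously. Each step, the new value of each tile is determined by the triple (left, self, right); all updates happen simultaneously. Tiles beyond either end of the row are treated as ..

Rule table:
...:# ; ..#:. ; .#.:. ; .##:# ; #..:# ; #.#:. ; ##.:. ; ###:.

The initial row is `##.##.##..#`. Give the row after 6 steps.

..###.#..##

#..#..#.#..
.#..#....##
..#..###.#.
#..#.#....#
.#....###..
..###.#..##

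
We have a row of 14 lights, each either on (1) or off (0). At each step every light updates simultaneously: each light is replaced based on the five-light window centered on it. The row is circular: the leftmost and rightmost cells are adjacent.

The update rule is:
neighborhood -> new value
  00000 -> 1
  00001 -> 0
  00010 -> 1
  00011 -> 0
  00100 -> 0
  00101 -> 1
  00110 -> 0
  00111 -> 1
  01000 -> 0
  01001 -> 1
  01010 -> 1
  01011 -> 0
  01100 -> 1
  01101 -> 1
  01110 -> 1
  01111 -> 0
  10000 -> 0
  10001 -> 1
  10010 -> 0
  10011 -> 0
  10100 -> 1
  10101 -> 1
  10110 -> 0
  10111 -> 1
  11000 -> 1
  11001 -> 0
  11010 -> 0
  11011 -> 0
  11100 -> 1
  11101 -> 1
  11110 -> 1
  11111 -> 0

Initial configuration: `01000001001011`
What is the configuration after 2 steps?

11101111111101

01001010101001
11101111111101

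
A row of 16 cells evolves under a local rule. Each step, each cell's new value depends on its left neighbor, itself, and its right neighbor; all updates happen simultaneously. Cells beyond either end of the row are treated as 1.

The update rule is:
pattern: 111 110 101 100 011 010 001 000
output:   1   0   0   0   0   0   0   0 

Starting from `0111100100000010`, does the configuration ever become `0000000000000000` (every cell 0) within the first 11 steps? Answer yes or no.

0011000000000000
0000000000000000
all cells are 0 at step 2

yes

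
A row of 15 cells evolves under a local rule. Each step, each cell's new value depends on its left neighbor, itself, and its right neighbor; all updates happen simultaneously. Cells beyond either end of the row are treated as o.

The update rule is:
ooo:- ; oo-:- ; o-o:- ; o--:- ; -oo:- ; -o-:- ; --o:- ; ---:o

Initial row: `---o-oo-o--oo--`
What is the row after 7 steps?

step 1: -o-------------
step 2: ---ooooooooooo-
step 3: -o-------------  (repeats step 1; period 2)
step 7: -o-------------

-o-------------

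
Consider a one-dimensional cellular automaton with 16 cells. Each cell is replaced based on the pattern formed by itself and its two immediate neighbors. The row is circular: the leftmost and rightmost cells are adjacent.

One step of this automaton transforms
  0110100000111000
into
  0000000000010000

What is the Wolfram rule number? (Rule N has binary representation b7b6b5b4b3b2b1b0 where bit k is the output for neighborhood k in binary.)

position 11: 111 → 1  (bit 7 = 1)
position 2: 110 → 0  (bit 6 = 0)
position 3: 101 → 0  (bit 5 = 0)
position 5: 100 → 0  (bit 4 = 0)
position 1: 011 → 0  (bit 3 = 0)
position 4: 010 → 0  (bit 2 = 0)
position 0: 001 → 0  (bit 1 = 0)
position 6: 000 → 0  (bit 0 = 0)
bits b7..b0 = 10000000 = 128

128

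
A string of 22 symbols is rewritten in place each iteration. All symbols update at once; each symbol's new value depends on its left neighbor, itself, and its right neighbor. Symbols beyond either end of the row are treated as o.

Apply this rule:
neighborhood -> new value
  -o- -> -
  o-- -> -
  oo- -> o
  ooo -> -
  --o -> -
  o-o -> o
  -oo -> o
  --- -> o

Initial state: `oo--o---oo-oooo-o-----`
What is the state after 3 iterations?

o--oo--oo-----oo---oo-

iteration 1: -o----o-oooo--oo--ooo-
iteration 2: o--oo--oo--o--oo--o-oo
iteration 3: o--oo--oo-----oo---oo-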